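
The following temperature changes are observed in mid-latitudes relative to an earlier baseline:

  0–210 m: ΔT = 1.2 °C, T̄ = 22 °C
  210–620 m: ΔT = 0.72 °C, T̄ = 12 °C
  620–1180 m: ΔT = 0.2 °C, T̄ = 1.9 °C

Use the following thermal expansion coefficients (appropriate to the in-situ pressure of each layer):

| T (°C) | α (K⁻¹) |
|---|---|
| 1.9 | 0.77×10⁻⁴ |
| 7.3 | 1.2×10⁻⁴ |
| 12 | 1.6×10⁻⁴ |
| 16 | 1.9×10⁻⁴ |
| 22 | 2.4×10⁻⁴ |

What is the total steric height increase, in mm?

Δh ≈ 116 mm

Layer 1 at 22 °C → α = 2.4×10⁻⁴ K⁻¹
Layer 2 at 12 °C → α = 1.6×10⁻⁴ K⁻¹
Layer 3 at 1.9 °C → α = 0.77×10⁻⁴ K⁻¹
1.2 × 210 × 2.4×10⁻⁴ = 0.06048 m
210–620 m: 410 × 0.72 × 1.6×10⁻⁴ = 0.047232 m
560 × 0.2 × 0.77×10⁻⁴ = 0.008624 m
Δh = 0.06048 + 0.047232 + 0.008624 = 0.116336 m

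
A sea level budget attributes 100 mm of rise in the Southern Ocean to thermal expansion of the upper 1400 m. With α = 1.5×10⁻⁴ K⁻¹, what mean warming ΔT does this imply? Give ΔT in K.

0.476 K

ΔT = Δh/(αH) = 0.1 / (1.5×10⁻⁴ × 1400) ≈ 0.4762 K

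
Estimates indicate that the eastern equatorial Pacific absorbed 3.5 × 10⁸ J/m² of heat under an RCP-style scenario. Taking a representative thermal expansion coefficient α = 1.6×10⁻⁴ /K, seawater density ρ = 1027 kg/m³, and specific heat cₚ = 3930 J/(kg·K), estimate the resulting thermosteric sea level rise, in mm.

Δh = αQ/(ρcₚ) = 1.6×10⁻⁴ × 3.5×10⁸ / (1027 × 3930) ≈ 0.013875 m

about 13.9 mm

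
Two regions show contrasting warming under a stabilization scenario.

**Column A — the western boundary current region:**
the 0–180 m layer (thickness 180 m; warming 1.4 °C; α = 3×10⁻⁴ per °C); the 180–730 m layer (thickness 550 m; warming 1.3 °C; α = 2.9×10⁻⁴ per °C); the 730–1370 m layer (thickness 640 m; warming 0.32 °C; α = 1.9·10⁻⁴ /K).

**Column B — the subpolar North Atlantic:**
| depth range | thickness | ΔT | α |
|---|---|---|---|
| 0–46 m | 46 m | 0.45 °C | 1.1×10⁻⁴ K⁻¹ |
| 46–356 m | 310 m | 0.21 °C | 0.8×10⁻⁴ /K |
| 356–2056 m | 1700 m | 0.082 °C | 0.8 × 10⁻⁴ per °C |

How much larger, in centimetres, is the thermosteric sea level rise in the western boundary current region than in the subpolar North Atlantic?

A 1.4 × 3×10⁻⁴ × 180 = 0.07560 m
A 180–730 m: 2.9×10⁻⁴ × 1.3 × 550 = 0.20735 m
A 0.32 × 1.9×10⁻⁴ × 640 = 0.038912 m
A total: 0.321862 m
B Layer 1: 0.45 × 1.1×10⁻⁴ × 46 = 0.002277 m
B 46–356 m: 0.8×10⁻⁴ × 0.21 × 310 = 0.005208 m
B 356–2056 m: 1700 × 0.082 × 0.8×10⁻⁴ = 0.011152 m
B total: 0.018637 m
Difference: 0.321862 − 0.018637 = 0.303225 m

30.3 cm larger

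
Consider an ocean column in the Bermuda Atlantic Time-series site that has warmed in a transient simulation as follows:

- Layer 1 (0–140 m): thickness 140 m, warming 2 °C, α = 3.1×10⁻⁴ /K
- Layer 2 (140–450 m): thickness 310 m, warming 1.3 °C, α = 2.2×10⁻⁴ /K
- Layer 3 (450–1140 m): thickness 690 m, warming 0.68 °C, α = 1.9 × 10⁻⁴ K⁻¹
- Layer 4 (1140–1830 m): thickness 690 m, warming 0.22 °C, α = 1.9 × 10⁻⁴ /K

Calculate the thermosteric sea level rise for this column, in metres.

Layer 1: 3.1×10⁻⁴ × 2 × 140 = 0.08680 m
310 × 1.3 × 2.2×10⁻⁴ = 0.08866 m
Layer 3: 690 × 1.9×10⁻⁴ × 0.68 = 0.089148 m
1.9×10⁻⁴ × 690 × 0.22 = 0.028842 m
Δh = 0.08680 + 0.08866 + 0.089148 + 0.028842 = 0.29345 m ≈ 0.293 m

Δh = 0.293 m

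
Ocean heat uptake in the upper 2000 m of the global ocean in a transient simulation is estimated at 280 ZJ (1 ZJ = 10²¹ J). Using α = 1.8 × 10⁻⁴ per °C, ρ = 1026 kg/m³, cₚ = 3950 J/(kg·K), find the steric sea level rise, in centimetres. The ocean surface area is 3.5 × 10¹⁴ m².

Δh = 3.6 cm

Per unit area: Q = 280×10²¹ / (3.5×10¹⁴) = 8×10⁸ J/m²
Δh = αQ/(ρcₚ) = 1.8×10⁻⁴ × 8×10⁸ / (1026 × 3950) ≈ 0.035532 m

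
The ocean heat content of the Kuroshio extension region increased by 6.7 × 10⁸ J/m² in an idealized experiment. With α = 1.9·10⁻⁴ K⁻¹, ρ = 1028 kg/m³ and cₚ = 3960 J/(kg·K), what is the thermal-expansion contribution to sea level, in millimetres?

31.3 mm

Δh = αQ/(ρcₚ) = 1.9×10⁻⁴ × 6.7×10⁸ / (1028 × 3960) ≈ 0.031271 m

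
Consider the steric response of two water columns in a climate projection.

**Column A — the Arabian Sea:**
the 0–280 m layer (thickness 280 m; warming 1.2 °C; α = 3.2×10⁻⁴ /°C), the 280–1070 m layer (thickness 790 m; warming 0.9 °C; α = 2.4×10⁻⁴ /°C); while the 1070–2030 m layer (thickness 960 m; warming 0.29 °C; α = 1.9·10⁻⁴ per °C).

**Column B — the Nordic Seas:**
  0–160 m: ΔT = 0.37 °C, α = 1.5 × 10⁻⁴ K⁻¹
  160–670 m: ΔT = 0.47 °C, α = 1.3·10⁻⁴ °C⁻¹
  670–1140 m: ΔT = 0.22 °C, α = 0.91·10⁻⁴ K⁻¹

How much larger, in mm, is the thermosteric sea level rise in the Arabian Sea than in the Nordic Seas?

282 mm larger

A 1.2 × 3.2×10⁻⁴ × 280 = 0.10752 m
A Layer 2: 0.9 × 2.4×10⁻⁴ × 790 = 0.17064 m
A 0.29 × 960 × 1.9×10⁻⁴ = 0.052896 m
A total: 0.331056 m
B 160 × 1.5×10⁻⁴ × 0.37 = 0.00888 m
B 1.3×10⁻⁴ × 510 × 0.47 = 0.031161 m
B 670–1140 m: 0.22 × 470 × 0.91×10⁻⁴ = 0.0094094 m
B total: 0.0494504 m
Difference: 0.331056 − 0.0494504 = 0.2816056 m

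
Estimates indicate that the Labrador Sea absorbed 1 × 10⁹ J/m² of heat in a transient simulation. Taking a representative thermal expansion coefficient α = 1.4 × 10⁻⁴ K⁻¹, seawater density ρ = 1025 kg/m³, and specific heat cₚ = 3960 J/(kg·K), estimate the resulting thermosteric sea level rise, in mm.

Δh = 34.5 mm

Δh = αQ/(ρcₚ) = 1.4×10⁻⁴ × 1×10⁹ / (1025 × 3960) ≈ 0.034491 m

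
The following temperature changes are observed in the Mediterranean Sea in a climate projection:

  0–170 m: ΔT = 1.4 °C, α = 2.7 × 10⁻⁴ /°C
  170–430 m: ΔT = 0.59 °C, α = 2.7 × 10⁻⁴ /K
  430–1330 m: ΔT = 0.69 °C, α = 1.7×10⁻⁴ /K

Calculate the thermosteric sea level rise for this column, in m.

Layer 1: 2.7×10⁻⁴ × 170 × 1.4 = 0.06426 m
260 × 0.59 × 2.7×10⁻⁴ = 0.041418 m
Layer 3: 0.69 × 900 × 1.7×10⁻⁴ = 0.10557 m
Δh = 0.06426 + 0.041418 + 0.10557 = 0.211248 m

Δh = 0.21 m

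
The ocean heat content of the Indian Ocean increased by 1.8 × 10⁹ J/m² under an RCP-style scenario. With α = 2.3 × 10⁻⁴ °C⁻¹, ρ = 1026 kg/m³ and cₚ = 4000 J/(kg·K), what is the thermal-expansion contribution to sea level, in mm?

100 mm of thermosteric rise

Δh = αQ/(ρcₚ) = 2.3×10⁻⁴ × 1.8×10⁹ / (1026 × 4000) ≈ 0.10088 m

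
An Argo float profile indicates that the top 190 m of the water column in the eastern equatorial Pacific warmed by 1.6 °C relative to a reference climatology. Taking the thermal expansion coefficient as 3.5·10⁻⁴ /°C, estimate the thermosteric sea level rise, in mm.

Δh = αΔT·H = 3.5×10⁻⁴ × 1.6 × 190 = 0.10640 m

Δh ≈ 106 mm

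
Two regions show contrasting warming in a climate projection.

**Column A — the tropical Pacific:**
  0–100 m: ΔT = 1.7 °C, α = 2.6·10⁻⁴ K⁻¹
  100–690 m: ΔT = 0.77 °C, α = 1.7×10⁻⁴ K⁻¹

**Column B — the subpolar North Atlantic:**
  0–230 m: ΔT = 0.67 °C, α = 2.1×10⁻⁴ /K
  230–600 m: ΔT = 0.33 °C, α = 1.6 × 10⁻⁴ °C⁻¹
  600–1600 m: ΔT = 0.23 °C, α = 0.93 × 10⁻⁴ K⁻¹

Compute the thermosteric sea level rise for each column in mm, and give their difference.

A Layer 1: 2.6×10⁻⁴ × 100 × 1.7 = 0.04420 m
A 100–690 m: 590 × 1.7×10⁻⁴ × 0.77 = 0.077231 m
A total: 0.121431 m
B Layer 1: 2.1×10⁻⁴ × 0.67 × 230 = 0.032361 m
B Layer 2: 1.6×10⁻⁴ × 370 × 0.33 = 0.019536 m
B Layer 3: 0.93×10⁻⁴ × 0.23 × 1000 = 0.02139 m
B total: 0.073287 m
Difference: 0.121431 − 0.073287 = 0.048144 m

A: 121 mm; B: 73.3 mm; difference 48.1 mm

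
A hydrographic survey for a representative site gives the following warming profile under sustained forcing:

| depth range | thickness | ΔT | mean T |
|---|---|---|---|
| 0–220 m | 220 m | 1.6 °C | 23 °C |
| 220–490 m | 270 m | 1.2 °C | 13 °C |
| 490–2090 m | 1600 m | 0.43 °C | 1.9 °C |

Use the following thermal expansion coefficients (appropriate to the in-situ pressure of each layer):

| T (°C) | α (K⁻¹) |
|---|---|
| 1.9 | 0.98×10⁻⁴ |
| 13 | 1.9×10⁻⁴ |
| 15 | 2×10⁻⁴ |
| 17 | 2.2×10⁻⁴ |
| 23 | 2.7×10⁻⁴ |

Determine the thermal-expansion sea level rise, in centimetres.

Δh = 22.4 cm

Layer 1 at 23 °C → α = 2.7×10⁻⁴ K⁻¹
Layer 2 at 13 °C → α = 1.9×10⁻⁴ K⁻¹
Layer 3 at 1.9 °C → α = 0.98×10⁻⁴ K⁻¹
Layer 1: 220 × 1.6 × 2.7×10⁻⁴ = 0.09504 m
220–490 m: 270 × 1.2 × 1.9×10⁻⁴ = 0.06156 m
490–2090 m: 0.98×10⁻⁴ × 1600 × 0.43 = 0.067424 m
Δh = 0.09504 + 0.06156 + 0.067424 = 0.224024 m ≈ 22.4 cm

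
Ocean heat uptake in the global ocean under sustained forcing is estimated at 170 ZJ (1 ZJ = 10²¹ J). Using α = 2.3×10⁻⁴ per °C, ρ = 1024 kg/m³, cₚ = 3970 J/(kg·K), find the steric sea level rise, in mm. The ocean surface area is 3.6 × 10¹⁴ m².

Per unit area: Q = 170×10²¹ / (3.6×10¹⁴) ≈ 4.722×10⁸ J/m²
Δh = αQ/(ρcₚ) = 2.3×10⁻⁴ × 4.722×10⁸ / (1024 × 3970) ≈ 0.026716 m

26.7 mm of thermosteric rise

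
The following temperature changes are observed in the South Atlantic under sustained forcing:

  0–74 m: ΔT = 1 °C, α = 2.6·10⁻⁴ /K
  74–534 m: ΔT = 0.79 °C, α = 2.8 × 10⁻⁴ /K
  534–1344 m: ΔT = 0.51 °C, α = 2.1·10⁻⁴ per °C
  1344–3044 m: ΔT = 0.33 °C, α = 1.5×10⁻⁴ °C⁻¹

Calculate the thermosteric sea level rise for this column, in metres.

about 0.29 m

0–74 m: 74 × 1 × 2.6×10⁻⁴ = 0.01924 m
0.79 × 2.8×10⁻⁴ × 460 = 0.101752 m
Layer 3: 0.51 × 810 × 2.1×10⁻⁴ = 0.086751 m
Layer 4: 1.5×10⁻⁴ × 0.33 × 1700 = 0.08415 m
Δh = 0.01924 + 0.101752 + 0.086751 + 0.08415 = 0.291893 m ≈ 0.29 m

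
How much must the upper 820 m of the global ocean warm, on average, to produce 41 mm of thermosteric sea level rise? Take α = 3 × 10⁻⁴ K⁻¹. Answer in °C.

0.167 °C

ΔT = Δh/(αH) = 0.041 / (3×10⁻⁴ × 820) ≈ 0.1667 °C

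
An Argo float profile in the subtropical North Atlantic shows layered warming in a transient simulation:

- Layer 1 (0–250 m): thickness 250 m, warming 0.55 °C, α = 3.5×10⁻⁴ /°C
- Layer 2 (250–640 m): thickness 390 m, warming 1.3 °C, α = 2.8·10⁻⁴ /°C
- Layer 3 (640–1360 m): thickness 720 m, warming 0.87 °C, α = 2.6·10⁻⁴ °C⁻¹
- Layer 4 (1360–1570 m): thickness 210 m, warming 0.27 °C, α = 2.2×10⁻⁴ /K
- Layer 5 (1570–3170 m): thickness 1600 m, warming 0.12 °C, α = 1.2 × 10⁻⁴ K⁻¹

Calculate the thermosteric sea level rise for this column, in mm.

0–250 m: 0.55 × 3.5×10⁻⁴ × 250 = 0.048125 m
250–640 m: 2.8×10⁻⁴ × 1.3 × 390 = 0.14196 m
Layer 3: 0.87 × 2.6×10⁻⁴ × 720 = 0.162864 m
1360–1570 m: 210 × 2.2×10⁻⁴ × 0.27 = 0.012474 m
Layer 5: 1.2×10⁻⁴ × 0.12 × 1600 = 0.02304 m
Δh = 0.048125 + 0.14196 + 0.162864 + 0.012474 + 0.02304 = 0.388463 m

390 mm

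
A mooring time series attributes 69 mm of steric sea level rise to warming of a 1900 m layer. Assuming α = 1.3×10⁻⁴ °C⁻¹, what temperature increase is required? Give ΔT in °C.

ΔT = Δh/(αH) = 0.069 / (1.3×10⁻⁴ × 1900) ≈ 0.2794 °C

ΔT ≈ 0.28 °C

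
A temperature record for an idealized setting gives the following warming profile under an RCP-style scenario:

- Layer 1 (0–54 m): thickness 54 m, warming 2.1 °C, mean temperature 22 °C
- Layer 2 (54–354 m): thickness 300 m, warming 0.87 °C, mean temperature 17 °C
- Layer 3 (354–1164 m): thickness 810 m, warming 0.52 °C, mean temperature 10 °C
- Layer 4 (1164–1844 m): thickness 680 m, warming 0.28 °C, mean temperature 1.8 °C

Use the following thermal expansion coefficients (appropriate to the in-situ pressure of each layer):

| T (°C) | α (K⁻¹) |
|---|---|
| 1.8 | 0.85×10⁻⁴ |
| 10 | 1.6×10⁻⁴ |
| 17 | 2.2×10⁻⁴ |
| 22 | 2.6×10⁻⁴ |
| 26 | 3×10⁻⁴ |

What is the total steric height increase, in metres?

0.170 m of thermosteric rise

Layer 1 at 22 °C → α = 2.6×10⁻⁴ K⁻¹
Layer 2 at 17 °C → α = 2.2×10⁻⁴ K⁻¹
Layer 3 at 10 °C → α = 1.6×10⁻⁴ K⁻¹
Layer 4 at 1.8 °C → α = 0.85×10⁻⁴ K⁻¹
Layer 1: 54 × 2.6×10⁻⁴ × 2.1 = 0.029484 m
54–354 m: 2.2×10⁻⁴ × 300 × 0.87 = 0.05742 m
Layer 3: 0.52 × 810 × 1.6×10⁻⁴ = 0.067392 m
1164–1844 m: 680 × 0.85×10⁻⁴ × 0.28 = 0.016184 m
Δh = 0.029484 + 0.05742 + 0.067392 + 0.016184 = 0.17048 m ≈ 0.170 m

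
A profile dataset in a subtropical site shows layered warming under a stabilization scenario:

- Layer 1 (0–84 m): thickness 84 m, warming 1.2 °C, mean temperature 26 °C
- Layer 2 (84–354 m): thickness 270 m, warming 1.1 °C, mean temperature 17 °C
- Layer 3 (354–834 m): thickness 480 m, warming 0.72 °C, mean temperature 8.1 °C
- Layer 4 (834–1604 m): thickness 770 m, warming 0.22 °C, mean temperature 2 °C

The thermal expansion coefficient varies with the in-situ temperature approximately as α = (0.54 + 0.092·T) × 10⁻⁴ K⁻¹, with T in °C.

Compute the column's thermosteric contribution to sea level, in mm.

149 mm of thermosteric rise

Layer 1: α = (0.54 + 0.092×26)×10⁻⁴ = 2.932×10⁻⁴ K⁻¹
Layer 2: α = (0.54 + 0.092×17)×10⁻⁴ = 2.104×10⁻⁴ K⁻¹
Layer 3: α = (0.54 + 0.092×8.1)×10⁻⁴ = 1.2852×10⁻⁴ K⁻¹
Layer 4: α = (0.54 + 0.092×2)×10⁻⁴ = 0.724×10⁻⁴ K⁻¹
Layer 1: 1.2 × 84 × 2.932×10⁻⁴ = 0.02955456 m
84–354 m: 2.104×10⁻⁴ × 270 × 1.1 = 0.0624888 m
354–834 m: 480 × 0.72 × 1.2852×10⁻⁴ = 0.044416512 m
0.724×10⁻⁴ × 770 × 0.22 = 0.01226456 m
Δh = 0.02955456 + 0.0624888 + 0.044416512 + 0.01226456 = 0.148724432 m ≈ 149 mm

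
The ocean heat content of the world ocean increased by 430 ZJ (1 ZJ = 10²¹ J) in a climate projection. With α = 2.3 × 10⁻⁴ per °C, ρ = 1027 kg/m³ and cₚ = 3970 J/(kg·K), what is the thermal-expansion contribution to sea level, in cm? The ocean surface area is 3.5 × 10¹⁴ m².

6.93 cm

Per unit area: Q = 430×10²¹ / (3.5×10¹⁴) ≈ 1.229×10⁹ J/m²
Δh = αQ/(ρcₚ) = 2.3×10⁻⁴ × 1.229×10⁹ / (1027 × 3970) ≈ 0.06933 m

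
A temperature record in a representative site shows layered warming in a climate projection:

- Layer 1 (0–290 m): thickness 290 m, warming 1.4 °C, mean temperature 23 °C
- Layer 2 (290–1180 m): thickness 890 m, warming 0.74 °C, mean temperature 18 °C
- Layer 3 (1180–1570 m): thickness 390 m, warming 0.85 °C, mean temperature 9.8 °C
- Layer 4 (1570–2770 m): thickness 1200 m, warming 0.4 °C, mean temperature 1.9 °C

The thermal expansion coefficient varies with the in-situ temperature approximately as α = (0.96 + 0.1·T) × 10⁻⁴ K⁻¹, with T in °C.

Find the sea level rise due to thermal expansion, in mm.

about 430 mm

Layer 1: α = (0.96 + 0.1×23)×10⁻⁴ = 3.26×10⁻⁴ K⁻¹
Layer 2: α = (0.96 + 0.1×18)×10⁻⁴ = 2.76×10⁻⁴ K⁻¹
Layer 3: α = (0.96 + 0.1×9.8)×10⁻⁴ = 1.94×10⁻⁴ K⁻¹
Layer 4: α = (0.96 + 0.1×1.9)×10⁻⁴ = 1.15×10⁻⁴ K⁻¹
0–290 m: 3.26×10⁻⁴ × 290 × 1.4 = 0.132356 m
290–1180 m: 0.74 × 2.76×10⁻⁴ × 890 = 0.1817736 m
1180–1570 m: 390 × 0.85 × 1.94×10⁻⁴ = 0.064311 m
1570–2770 m: 1200 × 1.15×10⁻⁴ × 0.4 = 0.05520 m
Δh = 0.132356 + 0.1817736 + 0.064311 + 0.05520 = 0.4336406 m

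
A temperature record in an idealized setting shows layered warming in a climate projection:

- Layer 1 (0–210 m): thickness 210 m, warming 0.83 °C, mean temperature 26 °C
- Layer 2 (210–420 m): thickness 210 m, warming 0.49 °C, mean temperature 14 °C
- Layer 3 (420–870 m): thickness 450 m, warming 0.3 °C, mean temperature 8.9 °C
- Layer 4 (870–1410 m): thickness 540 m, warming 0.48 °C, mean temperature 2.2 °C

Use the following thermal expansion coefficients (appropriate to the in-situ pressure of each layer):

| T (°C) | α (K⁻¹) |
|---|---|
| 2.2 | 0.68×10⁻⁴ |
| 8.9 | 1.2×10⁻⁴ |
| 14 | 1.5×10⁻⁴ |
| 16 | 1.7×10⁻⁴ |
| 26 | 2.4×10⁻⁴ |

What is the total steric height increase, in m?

Layer 1 at 26 °C → α = 2.4×10⁻⁴ K⁻¹
Layer 2 at 14 °C → α = 1.5×10⁻⁴ K⁻¹
Layer 3 at 8.9 °C → α = 1.2×10⁻⁴ K⁻¹
Layer 4 at 2.2 °C → α = 0.68×10⁻⁴ K⁻¹
0–210 m: 210 × 2.4×10⁻⁴ × 0.83 = 0.041832 m
0.49 × 210 × 1.5×10⁻⁴ = 0.015435 m
Layer 3: 1.2×10⁻⁴ × 450 × 0.3 = 0.01620 m
540 × 0.48 × 0.68×10⁻⁴ = 0.0176256 m
Δh = 0.041832 + 0.015435 + 0.01620 + 0.0176256 = 0.0910926 m

about 0.091 m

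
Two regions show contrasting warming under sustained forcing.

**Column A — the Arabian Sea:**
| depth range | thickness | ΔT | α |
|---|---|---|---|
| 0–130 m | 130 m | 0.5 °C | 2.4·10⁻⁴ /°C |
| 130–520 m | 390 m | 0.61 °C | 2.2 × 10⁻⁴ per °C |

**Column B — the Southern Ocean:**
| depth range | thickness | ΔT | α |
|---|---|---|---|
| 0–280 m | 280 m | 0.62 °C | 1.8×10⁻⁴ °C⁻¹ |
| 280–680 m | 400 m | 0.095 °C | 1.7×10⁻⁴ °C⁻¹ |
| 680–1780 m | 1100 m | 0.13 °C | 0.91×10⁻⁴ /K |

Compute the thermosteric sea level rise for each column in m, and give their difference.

A 0–130 m: 2.4×10⁻⁴ × 0.5 × 130 = 0.01560 m
A Layer 2: 0.61 × 390 × 2.2×10⁻⁴ = 0.052338 m
A total: 0.067938 m
B 280 × 1.8×10⁻⁴ × 0.62 = 0.031248 m
B 280–680 m: 0.095 × 400 × 1.7×10⁻⁴ = 0.00646 m
B Layer 3: 1100 × 0.13 × 0.91×10⁻⁴ = 0.013013 m
B total: 0.050721 m
Difference: 0.067938 − 0.050721 = 0.017217 m

Δh_A ≈ 0.068 m, Δh_B ≈ 0.051 m; difference ≈ 0.017 m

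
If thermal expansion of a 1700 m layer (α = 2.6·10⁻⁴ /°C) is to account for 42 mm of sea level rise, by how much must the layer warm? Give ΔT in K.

about 0.0950 K

ΔT = Δh/(αH) = 0.042 / (2.6×10⁻⁴ × 1700) ≈ 0.09502 K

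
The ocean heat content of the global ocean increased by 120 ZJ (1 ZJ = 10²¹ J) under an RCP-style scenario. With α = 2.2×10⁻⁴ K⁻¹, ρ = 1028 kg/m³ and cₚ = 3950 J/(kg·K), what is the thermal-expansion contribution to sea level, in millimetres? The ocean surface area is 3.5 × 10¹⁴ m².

Per unit area: Q = 120×10²¹ / (3.5×10¹⁴) ≈ 3.429×10⁸ J/m²
Δh = αQ/(ρcₚ) = 2.2×10⁻⁴ × 3.429×10⁸ / (1028 × 3950) ≈ 0.018578 m

Δh = 18.6 mm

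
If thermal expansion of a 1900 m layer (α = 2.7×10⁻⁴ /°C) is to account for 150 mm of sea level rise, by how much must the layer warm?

ΔT = Δh/(αH) = 0.15 / (2.7×10⁻⁴ × 1900) ≈ 0.2924 °C

0.292 °C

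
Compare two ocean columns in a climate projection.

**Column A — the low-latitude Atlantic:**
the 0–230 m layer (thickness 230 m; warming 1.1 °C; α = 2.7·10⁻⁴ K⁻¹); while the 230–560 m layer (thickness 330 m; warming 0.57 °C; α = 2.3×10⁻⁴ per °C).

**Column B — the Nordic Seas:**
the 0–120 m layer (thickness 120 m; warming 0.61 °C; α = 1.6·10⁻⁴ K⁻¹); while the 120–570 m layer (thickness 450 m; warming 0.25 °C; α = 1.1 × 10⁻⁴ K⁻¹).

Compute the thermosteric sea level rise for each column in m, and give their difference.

A: 0.11 m; B: 0.024 m; difference 0.087 m

A 1.1 × 230 × 2.7×10⁻⁴ = 0.06831 m
A 230–560 m: 0.57 × 2.3×10⁻⁴ × 330 = 0.043263 m
A total: 0.111573 m
B Layer 1: 0.61 × 120 × 1.6×10⁻⁴ = 0.011712 m
B 120–570 m: 450 × 1.1×10⁻⁴ × 0.25 = 0.012375 m
B total: 0.024087 m
Difference: 0.111573 − 0.024087 = 0.087486 m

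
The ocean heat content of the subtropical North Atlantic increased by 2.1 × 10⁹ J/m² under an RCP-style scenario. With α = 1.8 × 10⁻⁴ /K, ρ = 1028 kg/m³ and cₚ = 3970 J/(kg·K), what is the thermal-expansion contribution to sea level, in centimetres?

Δh = αQ/(ρcₚ) = 1.8×10⁻⁴ × 2.1×10⁹ / (1028 × 3970) ≈ 0.092621 m

9.26 cm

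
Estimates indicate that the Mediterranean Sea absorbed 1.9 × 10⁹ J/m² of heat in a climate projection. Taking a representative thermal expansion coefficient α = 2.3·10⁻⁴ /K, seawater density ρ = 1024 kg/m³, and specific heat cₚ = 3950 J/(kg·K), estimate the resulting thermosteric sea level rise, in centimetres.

about 11 cm

Δh = αQ/(ρcₚ) = 2.3×10⁻⁴ × 1.9×10⁹ / (1024 × 3950) ≈ 0.10804 m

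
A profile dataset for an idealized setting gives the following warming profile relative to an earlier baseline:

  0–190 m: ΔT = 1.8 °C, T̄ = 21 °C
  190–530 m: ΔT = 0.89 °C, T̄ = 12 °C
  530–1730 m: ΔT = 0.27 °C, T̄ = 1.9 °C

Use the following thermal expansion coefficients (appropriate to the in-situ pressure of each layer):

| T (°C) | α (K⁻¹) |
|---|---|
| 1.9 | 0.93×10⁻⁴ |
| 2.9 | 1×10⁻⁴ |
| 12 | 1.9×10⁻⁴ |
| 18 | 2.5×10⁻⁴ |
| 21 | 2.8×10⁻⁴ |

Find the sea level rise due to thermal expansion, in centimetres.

about 18.3 cm

Layer 1 at 21 °C → α = 2.8×10⁻⁴ K⁻¹
Layer 2 at 12 °C → α = 1.9×10⁻⁴ K⁻¹
Layer 3 at 1.9 °C → α = 0.93×10⁻⁴ K⁻¹
Layer 1: 2.8×10⁻⁴ × 1.8 × 190 = 0.09576 m
1.9×10⁻⁴ × 0.89 × 340 = 0.057494 m
0.93×10⁻⁴ × 1200 × 0.27 = 0.030132 m
Δh = 0.09576 + 0.057494 + 0.030132 = 0.183386 m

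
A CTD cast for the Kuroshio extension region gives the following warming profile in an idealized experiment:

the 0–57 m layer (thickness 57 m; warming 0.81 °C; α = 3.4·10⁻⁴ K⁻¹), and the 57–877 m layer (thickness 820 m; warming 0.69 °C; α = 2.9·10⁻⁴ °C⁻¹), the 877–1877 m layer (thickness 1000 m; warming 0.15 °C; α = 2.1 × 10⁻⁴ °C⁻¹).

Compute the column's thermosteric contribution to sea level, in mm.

211 mm

Layer 1: 3.4×10⁻⁴ × 57 × 0.81 = 0.0156978 m
Layer 2: 2.9×10⁻⁴ × 820 × 0.69 = 0.164082 m
877–1877 m: 1000 × 2.1×10⁻⁴ × 0.15 = 0.03150 m
Δh = 0.0156978 + 0.164082 + 0.03150 = 0.2112798 m ≈ 211 mm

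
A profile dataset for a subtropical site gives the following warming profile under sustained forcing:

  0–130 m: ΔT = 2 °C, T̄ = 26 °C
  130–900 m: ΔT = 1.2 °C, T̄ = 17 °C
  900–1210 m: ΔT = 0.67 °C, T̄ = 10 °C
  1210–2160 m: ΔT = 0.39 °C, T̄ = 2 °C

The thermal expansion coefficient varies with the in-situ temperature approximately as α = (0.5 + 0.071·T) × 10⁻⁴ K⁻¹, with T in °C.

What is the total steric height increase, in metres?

Layer 1: α = (0.5 + 0.071×26)×10⁻⁴ = 2.346×10⁻⁴ K⁻¹
Layer 2: α = (0.5 + 0.071×17)×10⁻⁴ = 1.707×10⁻⁴ K⁻¹
Layer 3: α = (0.5 + 0.071×10)×10⁻⁴ = 1.21×10⁻⁴ K⁻¹
Layer 4: α = (0.5 + 0.071×2)×10⁻⁴ = 0.642×10⁻⁴ K⁻¹
2 × 130 × 2.346×10⁻⁴ = 0.060996 m
1.707×10⁻⁴ × 770 × 1.2 = 0.1577268 m
900–1210 m: 310 × 0.67 × 1.21×10⁻⁴ = 0.0251317 m
950 × 0.39 × 0.642×10⁻⁴ = 0.0237861 m
Δh = 0.060996 + 0.1577268 + 0.0251317 + 0.0237861 = 0.2676406 m

Δh = 0.27 m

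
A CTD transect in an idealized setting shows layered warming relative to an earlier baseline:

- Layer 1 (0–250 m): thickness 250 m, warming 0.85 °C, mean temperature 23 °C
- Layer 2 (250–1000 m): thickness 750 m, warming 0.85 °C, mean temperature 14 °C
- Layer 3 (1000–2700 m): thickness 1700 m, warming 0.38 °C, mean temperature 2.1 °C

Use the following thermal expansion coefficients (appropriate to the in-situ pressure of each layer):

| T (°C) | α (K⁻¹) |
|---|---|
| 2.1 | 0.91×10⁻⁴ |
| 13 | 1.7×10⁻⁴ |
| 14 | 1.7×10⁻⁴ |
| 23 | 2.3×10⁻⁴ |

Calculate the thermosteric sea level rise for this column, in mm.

Layer 1 at 23 °C → α = 2.3×10⁻⁴ K⁻¹
Layer 2 at 14 °C → α = 1.7×10⁻⁴ K⁻¹
Layer 3 at 2.1 °C → α = 0.91×10⁻⁴ K⁻¹
0.85 × 250 × 2.3×10⁻⁴ = 0.048875 m
Layer 2: 750 × 0.85 × 1.7×10⁻⁴ = 0.108375 m
1700 × 0.38 × 0.91×10⁻⁴ = 0.058786 m
Δh = 0.048875 + 0.108375 + 0.058786 = 0.216036 m ≈ 216 mm

216 mm of thermosteric rise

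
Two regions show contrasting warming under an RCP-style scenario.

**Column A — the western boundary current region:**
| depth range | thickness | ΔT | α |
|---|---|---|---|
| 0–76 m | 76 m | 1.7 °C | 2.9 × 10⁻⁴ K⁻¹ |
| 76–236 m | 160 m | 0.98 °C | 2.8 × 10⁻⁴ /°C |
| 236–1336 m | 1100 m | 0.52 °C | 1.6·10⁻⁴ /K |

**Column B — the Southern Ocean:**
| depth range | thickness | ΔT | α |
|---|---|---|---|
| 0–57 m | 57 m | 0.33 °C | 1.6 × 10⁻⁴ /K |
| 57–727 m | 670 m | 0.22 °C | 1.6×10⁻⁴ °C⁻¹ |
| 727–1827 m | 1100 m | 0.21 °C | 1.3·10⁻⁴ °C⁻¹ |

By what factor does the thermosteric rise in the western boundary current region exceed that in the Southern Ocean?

≈ 3.05×

A Layer 1: 1.7 × 76 × 2.9×10⁻⁴ = 0.037468 m
A 160 × 2.8×10⁻⁴ × 0.98 = 0.043904 m
A 236–1336 m: 1.6×10⁻⁴ × 1100 × 0.52 = 0.09152 m
A total: 0.172892 m
B 0–57 m: 1.6×10⁻⁴ × 0.33 × 57 = 0.0030096 m
B Layer 2: 0.22 × 670 × 1.6×10⁻⁴ = 0.023584 m
B 0.21 × 1100 × 1.3×10⁻⁴ = 0.03003 m
B total: 0.0566236 m
Ratio: 0.172892 / 0.0566236 ≈ 3.053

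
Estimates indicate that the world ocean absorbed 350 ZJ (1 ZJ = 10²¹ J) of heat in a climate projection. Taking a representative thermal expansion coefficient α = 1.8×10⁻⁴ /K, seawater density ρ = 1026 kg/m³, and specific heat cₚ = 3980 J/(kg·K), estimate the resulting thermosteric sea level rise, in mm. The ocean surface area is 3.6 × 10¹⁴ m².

Per unit area: Q = 350×10²¹ / (3.6×10¹⁴) ≈ 9.722×10⁸ J/m²
Δh = αQ/(ρcₚ) = 1.8×10⁻⁴ × 9.722×10⁸ / (1026 × 3980) ≈ 0.042855 m

Δh ≈ 42.9 mm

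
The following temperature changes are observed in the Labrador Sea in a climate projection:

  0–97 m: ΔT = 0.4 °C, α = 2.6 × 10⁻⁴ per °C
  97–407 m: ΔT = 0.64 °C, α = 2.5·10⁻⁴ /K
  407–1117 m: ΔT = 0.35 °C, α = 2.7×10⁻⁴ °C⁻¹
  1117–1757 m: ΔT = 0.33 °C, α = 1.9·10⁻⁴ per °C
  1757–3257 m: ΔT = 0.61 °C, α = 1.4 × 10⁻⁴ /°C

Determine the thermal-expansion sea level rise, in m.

0.295 m

0–97 m: 2.6×10⁻⁴ × 97 × 0.4 = 0.010088 m
97–407 m: 0.64 × 2.5×10⁻⁴ × 310 = 0.04960 m
Layer 3: 2.7×10⁻⁴ × 710 × 0.35 = 0.067095 m
0.33 × 640 × 1.9×10⁻⁴ = 0.040128 m
Layer 5: 0.61 × 1500 × 1.4×10⁻⁴ = 0.12810 m
Δh = 0.010088 + 0.04960 + 0.067095 + 0.040128 + 0.12810 = 0.295011 m ≈ 0.295 m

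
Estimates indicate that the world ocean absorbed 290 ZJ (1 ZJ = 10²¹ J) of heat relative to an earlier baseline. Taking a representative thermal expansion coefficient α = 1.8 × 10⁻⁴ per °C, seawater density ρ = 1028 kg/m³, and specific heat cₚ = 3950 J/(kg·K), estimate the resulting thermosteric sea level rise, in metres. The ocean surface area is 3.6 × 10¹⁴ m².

Per unit area: Q = 290×10²¹ / (3.6×10¹⁴) ≈ 8.056×10⁸ J/m²
Δh = αQ/(ρcₚ) = 1.8×10⁻⁴ × 8.056×10⁸ / (1028 × 3950) ≈ 0.035711 m

Δh ≈ 0.036 m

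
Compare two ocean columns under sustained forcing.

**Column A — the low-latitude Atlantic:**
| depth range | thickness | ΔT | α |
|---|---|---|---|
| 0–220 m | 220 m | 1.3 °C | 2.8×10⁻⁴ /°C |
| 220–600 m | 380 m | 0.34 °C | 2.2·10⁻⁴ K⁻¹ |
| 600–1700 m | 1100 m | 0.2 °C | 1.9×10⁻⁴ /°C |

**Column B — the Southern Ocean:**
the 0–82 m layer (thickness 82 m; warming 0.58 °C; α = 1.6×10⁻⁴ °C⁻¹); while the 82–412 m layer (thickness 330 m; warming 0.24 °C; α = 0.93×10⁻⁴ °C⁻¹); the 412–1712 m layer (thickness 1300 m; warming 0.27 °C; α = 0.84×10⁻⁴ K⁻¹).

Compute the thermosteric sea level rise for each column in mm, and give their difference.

Δh_A ≈ 150 mm, Δh_B ≈ 44 mm; difference ≈ 110 mm

A 1.3 × 2.8×10⁻⁴ × 220 = 0.08008 m
A Layer 2: 0.34 × 2.2×10⁻⁴ × 380 = 0.028424 m
A 0.2 × 1100 × 1.9×10⁻⁴ = 0.04180 m
A total: 0.150304 m
B 82 × 0.58 × 1.6×10⁻⁴ = 0.0076096 m
B 82–412 m: 0.93×10⁻⁴ × 0.24 × 330 = 0.0073656 m
B 0.84×10⁻⁴ × 1300 × 0.27 = 0.029484 m
B total: 0.0444592 m
Difference: 0.150304 − 0.0444592 = 0.1058448 m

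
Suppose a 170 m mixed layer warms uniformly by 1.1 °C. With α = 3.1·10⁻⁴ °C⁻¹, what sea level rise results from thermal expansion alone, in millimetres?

58 mm

Δh = αΔT·H = 3.1×10⁻⁴ × 1.1 × 170 = 0.05797 m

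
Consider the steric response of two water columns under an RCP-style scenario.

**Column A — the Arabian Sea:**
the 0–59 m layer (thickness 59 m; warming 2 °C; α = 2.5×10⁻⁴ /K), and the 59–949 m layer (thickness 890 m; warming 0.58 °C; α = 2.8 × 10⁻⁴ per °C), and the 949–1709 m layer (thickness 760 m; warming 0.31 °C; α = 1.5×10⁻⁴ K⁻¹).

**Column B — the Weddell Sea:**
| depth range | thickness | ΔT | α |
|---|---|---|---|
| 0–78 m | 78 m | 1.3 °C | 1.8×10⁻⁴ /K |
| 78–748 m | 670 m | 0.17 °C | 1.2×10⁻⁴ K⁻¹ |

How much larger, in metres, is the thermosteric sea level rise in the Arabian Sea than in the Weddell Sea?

0.177 m

A Layer 1: 2.5×10⁻⁴ × 2 × 59 = 0.02950 m
A 2.8×10⁻⁴ × 890 × 0.58 = 0.144536 m
A Layer 3: 1.5×10⁻⁴ × 760 × 0.31 = 0.03534 m
A total: 0.209376 m
B 0–78 m: 78 × 1.8×10⁻⁴ × 1.3 = 0.018252 m
B Layer 2: 670 × 1.2×10⁻⁴ × 0.17 = 0.013668 m
B total: 0.03192 m
Difference: 0.209376 − 0.03192 = 0.177456 m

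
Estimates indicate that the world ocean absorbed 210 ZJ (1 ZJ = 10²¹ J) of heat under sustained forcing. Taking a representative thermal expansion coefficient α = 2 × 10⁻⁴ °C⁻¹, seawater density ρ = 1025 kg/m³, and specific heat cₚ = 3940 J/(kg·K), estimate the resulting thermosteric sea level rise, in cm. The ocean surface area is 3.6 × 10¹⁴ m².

Per unit area: Q = 210×10²¹ / (3.6×10¹⁴) ≈ 5.833×10⁸ J/m²
Δh = αQ/(ρcₚ) = 2×10⁻⁴ × 5.833×10⁸ / (1025 × 3940) ≈ 0.028887 m

2.89 cm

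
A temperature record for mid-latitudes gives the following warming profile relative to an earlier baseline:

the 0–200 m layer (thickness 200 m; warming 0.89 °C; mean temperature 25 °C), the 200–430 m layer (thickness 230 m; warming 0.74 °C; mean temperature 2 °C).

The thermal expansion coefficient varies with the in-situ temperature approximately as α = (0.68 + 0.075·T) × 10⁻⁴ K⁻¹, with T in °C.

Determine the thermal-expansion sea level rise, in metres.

0.0596 m of thermosteric rise

Layer 1: α = (0.68 + 0.075×25)×10⁻⁴ = 2.555×10⁻⁴ K⁻¹
Layer 2: α = (0.68 + 0.075×2)×10⁻⁴ = 0.83×10⁻⁴ K⁻¹
0.89 × 200 × 2.555×10⁻⁴ = 0.045479 m
0.83×10⁻⁴ × 0.74 × 230 = 0.0141266 m
Δh = 0.045479 + 0.0141266 = 0.0596056 m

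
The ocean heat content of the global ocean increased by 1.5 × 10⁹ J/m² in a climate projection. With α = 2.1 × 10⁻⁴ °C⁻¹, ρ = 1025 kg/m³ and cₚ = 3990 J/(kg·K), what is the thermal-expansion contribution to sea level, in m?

0.0770 m

Δh = αQ/(ρcₚ) = 2.1×10⁻⁴ × 1.5×10⁹ / (1025 × 3990) ≈ 0.077022 m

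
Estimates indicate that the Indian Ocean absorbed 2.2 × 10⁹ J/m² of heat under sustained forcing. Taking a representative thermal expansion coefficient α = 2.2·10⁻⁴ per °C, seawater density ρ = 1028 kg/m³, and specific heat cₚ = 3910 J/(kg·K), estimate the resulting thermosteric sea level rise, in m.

Δh = 0.12 m

Δh = αQ/(ρcₚ) = 2.2×10⁻⁴ × 2.2×10⁹ / (1028 × 3910) ≈ 0.12041 m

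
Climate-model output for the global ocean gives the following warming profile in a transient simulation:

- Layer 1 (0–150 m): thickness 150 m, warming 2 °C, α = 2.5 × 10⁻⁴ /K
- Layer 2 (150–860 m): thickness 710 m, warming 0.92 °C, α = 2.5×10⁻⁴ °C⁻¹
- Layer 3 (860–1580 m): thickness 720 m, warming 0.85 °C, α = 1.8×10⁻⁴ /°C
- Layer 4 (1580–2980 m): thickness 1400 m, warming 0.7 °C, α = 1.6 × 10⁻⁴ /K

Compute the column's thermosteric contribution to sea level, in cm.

Layer 1: 150 × 2 × 2.5×10⁻⁴ = 0.07500 m
2.5×10⁻⁴ × 0.92 × 710 = 0.16330 m
Layer 3: 1.8×10⁻⁴ × 720 × 0.85 = 0.11016 m
1.6×10⁻⁴ × 1400 × 0.7 = 0.15680 m
Δh = 0.07500 + 0.16330 + 0.11016 + 0.15680 = 0.50526 m

51 cm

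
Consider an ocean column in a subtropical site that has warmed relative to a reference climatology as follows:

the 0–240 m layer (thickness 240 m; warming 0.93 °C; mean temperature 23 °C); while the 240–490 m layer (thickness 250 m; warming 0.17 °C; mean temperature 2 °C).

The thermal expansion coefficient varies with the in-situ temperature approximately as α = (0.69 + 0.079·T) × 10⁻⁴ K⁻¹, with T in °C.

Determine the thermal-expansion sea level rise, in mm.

Layer 1: α = (0.69 + 0.079×23)×10⁻⁴ = 2.507×10⁻⁴ K⁻¹
Layer 2: α = (0.69 + 0.079×2)×10⁻⁴ = 0.848×10⁻⁴ K⁻¹
2.507×10⁻⁴ × 0.93 × 240 = 0.05595624 m
250 × 0.848×10⁻⁴ × 0.17 = 0.003604 m
Δh = 0.05595624 + 0.003604 = 0.05956024 m ≈ 59.6 mm

Δh ≈ 59.6 mm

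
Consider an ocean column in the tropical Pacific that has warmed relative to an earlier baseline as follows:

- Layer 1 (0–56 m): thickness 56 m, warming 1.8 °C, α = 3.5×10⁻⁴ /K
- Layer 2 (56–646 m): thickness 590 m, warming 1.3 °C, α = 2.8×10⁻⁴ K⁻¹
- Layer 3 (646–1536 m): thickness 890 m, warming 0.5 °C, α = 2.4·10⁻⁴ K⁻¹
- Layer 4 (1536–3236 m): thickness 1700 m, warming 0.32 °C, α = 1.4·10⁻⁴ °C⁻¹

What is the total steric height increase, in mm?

Layer 1: 56 × 1.8 × 3.5×10⁻⁴ = 0.03528 m
56–646 m: 2.8×10⁻⁴ × 1.3 × 590 = 0.21476 m
646–1536 m: 2.4×10⁻⁴ × 0.5 × 890 = 0.10680 m
1536–3236 m: 1700 × 1.4×10⁻⁴ × 0.32 = 0.07616 m
Δh = 0.03528 + 0.21476 + 0.10680 + 0.07616 = 0.43300 m ≈ 433 mm

Δh ≈ 433 mm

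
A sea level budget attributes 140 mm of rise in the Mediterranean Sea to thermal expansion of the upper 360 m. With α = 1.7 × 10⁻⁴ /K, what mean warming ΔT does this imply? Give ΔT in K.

ΔT ≈ 2.3 K

ΔT = Δh/(αH) = 0.14 / (1.7×10⁻⁴ × 360) ≈ 2.288 K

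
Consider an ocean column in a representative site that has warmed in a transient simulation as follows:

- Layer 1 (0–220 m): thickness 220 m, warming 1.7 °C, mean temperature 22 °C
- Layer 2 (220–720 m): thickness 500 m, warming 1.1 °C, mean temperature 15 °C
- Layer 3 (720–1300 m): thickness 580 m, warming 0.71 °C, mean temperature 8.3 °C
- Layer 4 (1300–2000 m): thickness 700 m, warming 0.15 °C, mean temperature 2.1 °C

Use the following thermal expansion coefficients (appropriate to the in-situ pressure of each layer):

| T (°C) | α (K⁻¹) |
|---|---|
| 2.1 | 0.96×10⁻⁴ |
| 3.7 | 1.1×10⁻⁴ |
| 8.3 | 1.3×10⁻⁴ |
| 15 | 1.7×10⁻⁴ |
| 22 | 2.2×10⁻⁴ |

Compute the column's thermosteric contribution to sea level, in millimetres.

239 mm

Layer 1 at 22 °C → α = 2.2×10⁻⁴ K⁻¹
Layer 2 at 15 °C → α = 1.7×10⁻⁴ K⁻¹
Layer 3 at 8.3 °C → α = 1.3×10⁻⁴ K⁻¹
Layer 4 at 2.1 °C → α = 0.96×10⁻⁴ K⁻¹
0–220 m: 2.2×10⁻⁴ × 1.7 × 220 = 0.08228 m
220–720 m: 1.7×10⁻⁴ × 500 × 1.1 = 0.09350 m
1.3×10⁻⁴ × 0.71 × 580 = 0.053534 m
1300–2000 m: 0.15 × 700 × 0.96×10⁻⁴ = 0.01008 m
Δh = 0.08228 + 0.09350 + 0.053534 + 0.01008 = 0.239394 m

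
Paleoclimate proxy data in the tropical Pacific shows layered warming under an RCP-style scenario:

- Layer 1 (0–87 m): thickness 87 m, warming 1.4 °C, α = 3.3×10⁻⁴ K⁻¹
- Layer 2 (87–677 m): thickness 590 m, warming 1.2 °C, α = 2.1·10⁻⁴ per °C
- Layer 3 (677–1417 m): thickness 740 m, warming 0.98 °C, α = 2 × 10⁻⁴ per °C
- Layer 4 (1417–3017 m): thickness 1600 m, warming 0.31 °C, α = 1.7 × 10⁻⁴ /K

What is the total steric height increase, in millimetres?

about 418 mm

Layer 1: 87 × 3.3×10⁻⁴ × 1.4 = 0.040194 m
590 × 1.2 × 2.1×10⁻⁴ = 0.14868 m
740 × 2×10⁻⁴ × 0.98 = 0.14504 m
1600 × 1.7×10⁻⁴ × 0.31 = 0.08432 m
Δh = 0.040194 + 0.14868 + 0.14504 + 0.08432 = 0.418234 m ≈ 418 mm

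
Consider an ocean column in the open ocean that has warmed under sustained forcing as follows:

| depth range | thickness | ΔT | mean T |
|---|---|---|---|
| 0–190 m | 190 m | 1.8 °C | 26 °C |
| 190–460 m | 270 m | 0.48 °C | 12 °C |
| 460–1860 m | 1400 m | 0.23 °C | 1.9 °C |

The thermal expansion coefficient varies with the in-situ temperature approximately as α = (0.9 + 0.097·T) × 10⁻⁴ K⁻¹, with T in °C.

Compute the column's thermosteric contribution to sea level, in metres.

Layer 1: α = (0.9 + 0.097×26)×10⁻⁴ = 3.422×10⁻⁴ K⁻¹
Layer 2: α = (0.9 + 0.097×12)×10⁻⁴ = 2.064×10⁻⁴ K⁻¹
Layer 3: α = (0.9 + 0.097×1.9)×10⁻⁴ = 1.0843×10⁻⁴ K⁻¹
0–190 m: 3.422×10⁻⁴ × 190 × 1.8 = 0.1170324 m
190–460 m: 0.48 × 270 × 2.064×10⁻⁴ = 0.02674944 m
0.23 × 1.0843×10⁻⁴ × 1400 = 0.03491446 m
Δh = 0.1170324 + 0.02674944 + 0.03491446 = 0.1786963 m

Δh = 0.18 m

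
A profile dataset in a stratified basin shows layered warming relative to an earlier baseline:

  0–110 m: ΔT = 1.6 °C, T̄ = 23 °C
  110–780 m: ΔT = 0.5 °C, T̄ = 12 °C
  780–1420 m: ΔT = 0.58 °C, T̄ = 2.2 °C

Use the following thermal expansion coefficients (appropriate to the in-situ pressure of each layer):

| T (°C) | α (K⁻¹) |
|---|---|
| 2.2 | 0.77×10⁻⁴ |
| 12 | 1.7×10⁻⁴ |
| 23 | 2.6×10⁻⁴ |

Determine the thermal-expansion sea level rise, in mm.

130 mm of thermosteric rise

Layer 1 at 23 °C → α = 2.6×10⁻⁴ K⁻¹
Layer 2 at 12 °C → α = 1.7×10⁻⁴ K⁻¹
Layer 3 at 2.2 °C → α = 0.77×10⁻⁴ K⁻¹
2.6×10⁻⁴ × 110 × 1.6 = 0.04576 m
1.7×10⁻⁴ × 670 × 0.5 = 0.05695 m
0.58 × 640 × 0.77×10⁻⁴ = 0.0285824 m
Δh = 0.04576 + 0.05695 + 0.0285824 = 0.1312924 m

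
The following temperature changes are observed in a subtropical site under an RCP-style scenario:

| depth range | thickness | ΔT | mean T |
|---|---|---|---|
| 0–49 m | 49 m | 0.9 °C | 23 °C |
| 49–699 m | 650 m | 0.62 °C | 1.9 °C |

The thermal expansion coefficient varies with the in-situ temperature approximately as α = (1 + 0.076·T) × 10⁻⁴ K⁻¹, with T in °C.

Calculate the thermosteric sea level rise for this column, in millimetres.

58 mm of thermosteric rise

Layer 1: α = (1 + 0.076×23)×10⁻⁴ = 2.748×10⁻⁴ K⁻¹
Layer 2: α = (1 + 0.076×1.9)×10⁻⁴ = 1.1444×10⁻⁴ K⁻¹
Layer 1: 0.9 × 2.748×10⁻⁴ × 49 = 0.01211868 m
49–699 m: 0.62 × 650 × 1.1444×10⁻⁴ = 0.04611932 m
Δh = 0.01211868 + 0.04611932 = 0.058238 m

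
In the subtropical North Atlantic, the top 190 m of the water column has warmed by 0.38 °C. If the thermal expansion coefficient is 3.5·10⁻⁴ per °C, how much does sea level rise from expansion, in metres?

Δh = αΔT·H = 3.5×10⁻⁴ × 0.38 × 190 = 0.02527 m

0.0253 m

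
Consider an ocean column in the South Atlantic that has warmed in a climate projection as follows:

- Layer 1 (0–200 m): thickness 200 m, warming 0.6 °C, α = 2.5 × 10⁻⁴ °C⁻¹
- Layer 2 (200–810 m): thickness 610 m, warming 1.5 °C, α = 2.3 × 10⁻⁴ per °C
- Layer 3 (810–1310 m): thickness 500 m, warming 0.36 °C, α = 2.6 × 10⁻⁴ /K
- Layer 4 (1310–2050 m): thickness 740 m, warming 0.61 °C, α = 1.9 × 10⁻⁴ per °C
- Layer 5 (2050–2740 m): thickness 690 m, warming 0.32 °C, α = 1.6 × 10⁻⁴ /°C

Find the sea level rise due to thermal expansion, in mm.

0.6 × 2.5×10⁻⁴ × 200 = 0.03000 m
1.5 × 610 × 2.3×10⁻⁴ = 0.21045 m
Layer 3: 2.6×10⁻⁴ × 0.36 × 500 = 0.04680 m
Layer 4: 1.9×10⁻⁴ × 0.61 × 740 = 0.085766 m
2050–2740 m: 0.32 × 1.6×10⁻⁴ × 690 = 0.035328 m
Δh = 0.03000 + 0.21045 + 0.04680 + 0.085766 + 0.035328 = 0.408344 m ≈ 410 mm

410 mm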